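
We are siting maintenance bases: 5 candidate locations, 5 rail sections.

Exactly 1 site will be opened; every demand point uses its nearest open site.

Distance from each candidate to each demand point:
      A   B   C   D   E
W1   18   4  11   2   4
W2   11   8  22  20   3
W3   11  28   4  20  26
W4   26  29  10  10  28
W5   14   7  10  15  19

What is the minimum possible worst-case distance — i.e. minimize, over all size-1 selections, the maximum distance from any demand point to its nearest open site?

18

Open {W1}.
  Farthest demand point is A at distance 18 (to W1); all others are ≤ 18.
With {W5} the worst case is 19.
With {W2} the worst case is 22.
No size-1 selection achieves below 18.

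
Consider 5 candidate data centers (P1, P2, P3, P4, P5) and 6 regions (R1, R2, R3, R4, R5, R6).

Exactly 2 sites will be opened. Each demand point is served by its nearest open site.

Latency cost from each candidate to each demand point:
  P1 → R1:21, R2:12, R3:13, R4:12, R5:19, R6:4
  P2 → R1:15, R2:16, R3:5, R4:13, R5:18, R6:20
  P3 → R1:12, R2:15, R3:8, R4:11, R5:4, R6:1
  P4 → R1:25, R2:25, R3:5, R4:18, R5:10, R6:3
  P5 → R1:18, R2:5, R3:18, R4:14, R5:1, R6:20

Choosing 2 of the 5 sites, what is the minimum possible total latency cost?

Open {P3, P5}.
  R1→P3 12, R2→P5 5, R3→P3 8, R4→P3 11, R5→P5 1, R6→P3 1  ⇒ total 38.
Compare {P4, P5}: total 46.
Compare {P1, P3}: total 48.
No size-2 selection does better; minimum is 38.

38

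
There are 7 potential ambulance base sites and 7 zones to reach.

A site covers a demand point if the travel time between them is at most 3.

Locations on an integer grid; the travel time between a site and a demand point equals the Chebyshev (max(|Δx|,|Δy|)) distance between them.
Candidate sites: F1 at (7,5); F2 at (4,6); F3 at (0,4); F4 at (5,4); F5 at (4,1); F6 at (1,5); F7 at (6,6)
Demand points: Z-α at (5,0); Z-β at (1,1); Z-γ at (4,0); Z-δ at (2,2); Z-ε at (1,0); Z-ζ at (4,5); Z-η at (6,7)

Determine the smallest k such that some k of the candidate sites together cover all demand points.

2

Coverage sets (demand points within 3 of each site):
  F1: {Z-ζ, Z-η}
  F2: {Z-ζ, Z-η}
  F3: {Z-β, Z-δ}
  F4: {Z-δ, Z-ζ, Z-η}
  F5: {Z-α, Z-β, Z-γ, Z-δ, Z-ε}
  F6: {Z-δ, Z-ζ}
  F7: {Z-ζ, Z-η}
No single site covers all 7 demand points.
But {F1, F5} covers everything, so the minimum is 2.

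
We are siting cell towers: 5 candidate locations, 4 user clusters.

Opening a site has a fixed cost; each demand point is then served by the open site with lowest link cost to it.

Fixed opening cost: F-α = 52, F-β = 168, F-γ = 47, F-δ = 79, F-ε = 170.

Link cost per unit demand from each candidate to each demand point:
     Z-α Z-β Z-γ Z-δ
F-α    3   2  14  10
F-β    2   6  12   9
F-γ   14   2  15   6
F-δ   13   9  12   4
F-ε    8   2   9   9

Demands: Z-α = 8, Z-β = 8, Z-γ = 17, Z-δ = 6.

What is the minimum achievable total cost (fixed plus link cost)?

Open {F-α}: assign each demand point to its cheapest open site.
  Z-α→F-α 8×3=24, Z-β→F-α 8×2=16, Z-γ→F-α 17×14=238, Z-δ→F-α 6×10=60
  link cost 338, fixed 52 → total 390.
Compare {F-α, F-δ}: link cost 268 + fixed 131 = 399.
Compare {F-α, F-γ}: link cost 314 + fixed 99 = 413.
Compare {F-α, F-γ, F-δ}: link cost 268 + fixed 178 = 446.
All other subsets cost ≥ 399. Minimum total cost: 390.

390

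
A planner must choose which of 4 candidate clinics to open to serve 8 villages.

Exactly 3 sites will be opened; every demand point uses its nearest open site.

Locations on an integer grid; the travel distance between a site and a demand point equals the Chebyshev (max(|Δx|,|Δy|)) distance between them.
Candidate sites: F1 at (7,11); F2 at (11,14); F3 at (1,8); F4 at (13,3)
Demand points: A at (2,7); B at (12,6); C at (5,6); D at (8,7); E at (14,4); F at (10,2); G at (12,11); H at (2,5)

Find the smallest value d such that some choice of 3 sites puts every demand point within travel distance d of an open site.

5

Open {F1, F3, F4}.
  Farthest demand point is G at travel distance 5 (to F1); all others are ≤ 5.
With {F2, F3, F4} the worst case is 5.
With {F1, F2, F4} the worst case is 6.
No size-3 selection achieves below 5.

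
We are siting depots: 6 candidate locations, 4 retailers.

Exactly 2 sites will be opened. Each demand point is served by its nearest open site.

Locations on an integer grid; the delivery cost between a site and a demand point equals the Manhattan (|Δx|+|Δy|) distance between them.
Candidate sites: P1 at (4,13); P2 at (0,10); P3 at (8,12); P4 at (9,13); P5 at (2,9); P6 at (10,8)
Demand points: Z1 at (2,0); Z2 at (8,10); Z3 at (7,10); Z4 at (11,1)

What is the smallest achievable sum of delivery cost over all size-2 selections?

26

Open {P5, P6}.
  Z1→P5 9, Z2→P6 4, Z3→P6 5, Z4→P6 8  ⇒ total 26.
Compare {P3, P5}: total 28.
Compare {P2, P6}: total 29.
No size-2 selection does better; minimum is 26.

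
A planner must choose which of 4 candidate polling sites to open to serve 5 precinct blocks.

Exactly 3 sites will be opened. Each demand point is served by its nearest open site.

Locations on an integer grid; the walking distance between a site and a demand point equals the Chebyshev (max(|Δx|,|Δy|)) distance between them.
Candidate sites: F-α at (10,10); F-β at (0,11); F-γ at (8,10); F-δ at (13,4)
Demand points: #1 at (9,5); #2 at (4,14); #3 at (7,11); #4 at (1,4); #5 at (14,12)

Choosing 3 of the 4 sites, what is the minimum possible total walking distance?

Open {F-α, F-γ, F-δ}.
  #1→F-δ 4, #2→F-γ 4, #3→F-γ 1, #4→F-γ 7, #5→F-α 4  ⇒ total 20.
Compare {F-α, F-β, F-γ}: total 21.
Compare {F-α, F-β, F-δ}: total 22.
No size-3 selection does better; minimum is 20.

20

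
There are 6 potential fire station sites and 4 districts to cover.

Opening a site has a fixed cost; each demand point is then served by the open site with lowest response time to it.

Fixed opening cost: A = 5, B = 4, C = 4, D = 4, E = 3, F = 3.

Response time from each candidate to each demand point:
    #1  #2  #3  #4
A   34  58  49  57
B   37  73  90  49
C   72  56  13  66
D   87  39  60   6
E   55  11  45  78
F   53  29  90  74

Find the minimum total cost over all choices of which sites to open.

Open {A, C, D, E}: assign each demand point to its cheapest open site.
  #1→A 34, #2→E 11, #3→C 13, #4→D 6
  response time 64, fixed 16 → total 80.
Compare {B, C, D, E}: response time 67 + fixed 15 = 82.
Compare {A, C, D, E, F}: response time 64 + fixed 19 = 83.
Compare {A, B, C, D, E}: response time 64 + fixed 20 = 84.
All other subsets cost ≥ 82. Minimum total cost: 80.

80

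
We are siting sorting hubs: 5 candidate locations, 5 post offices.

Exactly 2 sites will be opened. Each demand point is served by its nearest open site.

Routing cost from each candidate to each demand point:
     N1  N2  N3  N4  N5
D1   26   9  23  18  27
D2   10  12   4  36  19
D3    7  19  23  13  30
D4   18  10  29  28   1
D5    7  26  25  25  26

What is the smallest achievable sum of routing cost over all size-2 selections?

Open {D2, D4}.
  N1→D2 10, N2→D4 10, N3→D2 4, N4→D4 28, N5→D4 1  ⇒ total 53.
Compare {D3, D4}: total 54.
Compare {D2, D3}: total 55.
No size-2 selection does better; minimum is 53.

53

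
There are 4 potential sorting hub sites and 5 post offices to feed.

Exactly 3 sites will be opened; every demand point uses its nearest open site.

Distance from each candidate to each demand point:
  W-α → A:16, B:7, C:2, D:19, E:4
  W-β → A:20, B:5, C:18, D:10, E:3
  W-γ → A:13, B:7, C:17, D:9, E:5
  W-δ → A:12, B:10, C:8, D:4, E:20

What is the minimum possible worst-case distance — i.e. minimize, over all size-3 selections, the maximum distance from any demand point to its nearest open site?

Open {W-α, W-β, W-δ}.
  Farthest demand point is A at distance 12 (to W-δ); all others are ≤ 12.
With {W-α, W-γ, W-δ} the worst case is 12.
With {W-β, W-γ, W-δ} the worst case is 12.
No size-3 selection achieves below 12.

12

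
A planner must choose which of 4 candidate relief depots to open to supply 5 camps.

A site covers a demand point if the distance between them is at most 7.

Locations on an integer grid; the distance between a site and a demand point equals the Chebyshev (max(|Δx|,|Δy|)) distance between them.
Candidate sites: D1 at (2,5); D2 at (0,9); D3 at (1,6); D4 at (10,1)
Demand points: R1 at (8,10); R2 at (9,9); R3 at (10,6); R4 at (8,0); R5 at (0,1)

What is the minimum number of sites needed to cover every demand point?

Coverage sets (demand points within 7 of each site):
  D1: {R1, R2, R4, R5}
  D2: {}
  D3: {R1, R4, R5}
  D4: {R3, R4}
No single site covers all 5 demand points.
But {D1, D4} covers everything, so the minimum is 2.

2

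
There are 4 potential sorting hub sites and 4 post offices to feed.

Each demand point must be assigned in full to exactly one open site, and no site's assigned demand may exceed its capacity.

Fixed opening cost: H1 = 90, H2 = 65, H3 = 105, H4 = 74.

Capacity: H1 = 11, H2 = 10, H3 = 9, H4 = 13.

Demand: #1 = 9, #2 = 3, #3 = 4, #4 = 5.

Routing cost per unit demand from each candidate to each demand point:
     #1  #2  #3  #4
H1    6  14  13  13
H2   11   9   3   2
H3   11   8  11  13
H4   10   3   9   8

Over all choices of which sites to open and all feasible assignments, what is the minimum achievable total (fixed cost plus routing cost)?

260

Open {H2, H4}; cheapest assignment that respects the capacities:
  H2 (cap 10, load 9): #3, #4 — cost 4×3 + 5×2 = 22
  H4 (cap 13, load 12): #1, #2 — cost 9×10 + 3×3 = 99
  Shipping 121, fixed 139 → total 260.
  Any other capacity-feasible assignment to {H2, H4} ships for at least 121.
Compare {H1, H4}: its best feasible assignment gives total 303.
Compare {H1, H2, H4}: its best feasible assignment gives total 314.
Every other set of open sites that can feasibly serve all demand totals ≥ 303 even under its best assignment. Minimum: 260.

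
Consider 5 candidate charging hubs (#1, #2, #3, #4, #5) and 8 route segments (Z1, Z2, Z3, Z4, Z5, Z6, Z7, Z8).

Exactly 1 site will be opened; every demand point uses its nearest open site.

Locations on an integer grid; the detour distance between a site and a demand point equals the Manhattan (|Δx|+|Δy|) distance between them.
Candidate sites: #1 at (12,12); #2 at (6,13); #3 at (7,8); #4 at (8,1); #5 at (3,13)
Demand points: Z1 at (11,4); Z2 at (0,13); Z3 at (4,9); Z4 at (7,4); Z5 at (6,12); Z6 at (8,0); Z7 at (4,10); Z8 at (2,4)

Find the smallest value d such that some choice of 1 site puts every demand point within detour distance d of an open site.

12

Open {#3}.
  Farthest demand point is Z2 at detour distance 12 (to #3); all others are ≤ 12.
With {#2} the worst case is 15.
With {#1} the worst case is 18.
No size-1 selection achieves below 12.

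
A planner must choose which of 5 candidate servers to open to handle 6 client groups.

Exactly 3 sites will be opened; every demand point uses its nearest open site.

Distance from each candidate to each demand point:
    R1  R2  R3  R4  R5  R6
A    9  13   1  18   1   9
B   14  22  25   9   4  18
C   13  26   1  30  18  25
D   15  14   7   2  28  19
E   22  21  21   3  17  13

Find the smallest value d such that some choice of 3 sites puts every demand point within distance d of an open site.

13

Open {A, B, C}.
  Farthest demand point is R2 at distance 13 (to A); all others are ≤ 13.
With {A, B, D} the worst case is 13.
With {A, B, E} the worst case is 13.
No size-3 selection achieves below 13.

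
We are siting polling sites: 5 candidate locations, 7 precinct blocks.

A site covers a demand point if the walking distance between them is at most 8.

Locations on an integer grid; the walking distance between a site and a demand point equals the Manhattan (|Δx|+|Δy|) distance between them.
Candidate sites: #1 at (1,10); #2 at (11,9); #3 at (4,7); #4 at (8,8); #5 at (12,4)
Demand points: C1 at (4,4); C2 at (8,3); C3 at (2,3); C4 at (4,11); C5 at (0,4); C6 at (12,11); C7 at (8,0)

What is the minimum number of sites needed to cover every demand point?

Coverage sets (demand points within 8 of each site):
  #1: {C3, C4, C5}
  #2: {C6}
  #3: {C1, C2, C3, C4, C5}
  #4: {C1, C2, C4, C6, C7}
  #5: {C1, C2, C6, C7}
No single site covers all 7 demand points.
But {#1, #4} covers everything, so the minimum is 2.

2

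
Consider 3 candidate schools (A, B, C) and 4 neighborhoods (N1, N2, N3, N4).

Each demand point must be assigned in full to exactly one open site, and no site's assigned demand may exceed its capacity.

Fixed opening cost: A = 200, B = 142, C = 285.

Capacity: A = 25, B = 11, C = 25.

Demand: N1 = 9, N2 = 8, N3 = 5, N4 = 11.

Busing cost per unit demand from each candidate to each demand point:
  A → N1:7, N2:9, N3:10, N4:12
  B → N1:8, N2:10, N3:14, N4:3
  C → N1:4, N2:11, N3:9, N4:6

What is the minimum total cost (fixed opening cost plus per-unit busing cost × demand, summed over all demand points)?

560

Open {A, B}; cheapest assignment that respects the capacities:
  A (cap 25, load 22): N1, N2, N3 — cost 9×7 + 8×9 + 5×10 = 185
  B (cap 11, load 11): N4 — cost 11×3 = 33
  Shipping 218, fixed 342 → total 560.
  Any other capacity-feasible assignment to {A, B} ships for at least 218.
Compare {B, C}: its best feasible assignment gives total 629.
Compare {A, C}: its best feasible assignment gives total 704.
Every other set of open sites that can feasibly serve all demand totals ≥ 629 even under its best assignment. Minimum: 560.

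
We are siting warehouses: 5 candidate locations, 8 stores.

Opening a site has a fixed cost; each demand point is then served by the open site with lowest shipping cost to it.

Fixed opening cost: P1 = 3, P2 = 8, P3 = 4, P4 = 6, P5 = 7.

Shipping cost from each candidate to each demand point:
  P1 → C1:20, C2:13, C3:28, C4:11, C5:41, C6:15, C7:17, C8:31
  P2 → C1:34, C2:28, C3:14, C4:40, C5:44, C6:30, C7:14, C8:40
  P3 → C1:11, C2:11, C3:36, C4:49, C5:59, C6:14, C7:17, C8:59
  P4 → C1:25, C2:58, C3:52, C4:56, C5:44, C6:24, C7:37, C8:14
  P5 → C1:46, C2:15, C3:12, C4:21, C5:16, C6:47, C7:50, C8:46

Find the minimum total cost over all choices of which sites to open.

126

Open {P1, P3, P4, P5}: assign each demand point to its cheapest open site.
  C1→P3 11, C2→P3 11, C3→P5 12, C4→P1 11, C5→P5 16, C6→P3 14, C7→P1 17, C8→P4 14
  shipping cost 106, fixed 20 → total 126.
Compare {P1, P2, P3, P4, P5}: shipping cost 103 + fixed 28 = 131.
Compare {P3, P4, P5}: shipping cost 116 + fixed 17 = 133.
Compare {P1, P4, P5}: shipping cost 118 + fixed 16 = 134.
All other subsets cost ≥ 131. Minimum total cost: 126.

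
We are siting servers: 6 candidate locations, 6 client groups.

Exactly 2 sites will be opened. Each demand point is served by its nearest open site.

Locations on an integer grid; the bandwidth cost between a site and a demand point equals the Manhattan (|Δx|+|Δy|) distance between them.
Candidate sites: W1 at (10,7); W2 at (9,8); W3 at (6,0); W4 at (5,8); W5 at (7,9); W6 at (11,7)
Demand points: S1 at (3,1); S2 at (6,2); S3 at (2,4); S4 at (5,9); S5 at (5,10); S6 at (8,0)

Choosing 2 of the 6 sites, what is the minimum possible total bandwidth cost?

18

Open {W3, W4}.
  S1→W3 4, S2→W3 2, S3→W4 7, S4→W4 1, S5→W4 2, S6→W3 2  ⇒ total 18.
Compare {W3, W5}: total 21.
Compare {W2, W3}: total 27.
No size-2 selection does better; minimum is 18.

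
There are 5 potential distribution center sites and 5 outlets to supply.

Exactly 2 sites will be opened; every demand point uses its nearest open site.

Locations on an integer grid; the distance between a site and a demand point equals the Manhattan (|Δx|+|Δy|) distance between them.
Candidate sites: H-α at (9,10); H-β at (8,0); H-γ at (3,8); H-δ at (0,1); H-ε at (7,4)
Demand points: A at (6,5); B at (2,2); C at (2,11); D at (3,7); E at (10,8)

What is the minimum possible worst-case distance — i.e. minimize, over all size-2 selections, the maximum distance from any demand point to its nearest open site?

Open {H-α, H-γ}.
  Farthest demand point is B at distance 7 (to H-γ); all others are ≤ 7.
With {H-β, H-γ} the worst case is 7.
With {H-γ, H-δ} the worst case is 7.
No size-2 selection achieves below 7.

7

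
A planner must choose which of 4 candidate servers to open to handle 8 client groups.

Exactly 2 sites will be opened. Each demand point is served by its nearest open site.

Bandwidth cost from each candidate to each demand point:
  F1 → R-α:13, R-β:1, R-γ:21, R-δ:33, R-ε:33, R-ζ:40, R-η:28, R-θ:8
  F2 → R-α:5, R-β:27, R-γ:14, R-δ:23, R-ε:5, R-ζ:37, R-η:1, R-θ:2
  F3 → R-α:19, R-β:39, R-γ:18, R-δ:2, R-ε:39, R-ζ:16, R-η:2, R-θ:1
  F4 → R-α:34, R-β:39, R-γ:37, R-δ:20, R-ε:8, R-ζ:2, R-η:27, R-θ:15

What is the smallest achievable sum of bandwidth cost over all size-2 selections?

Open {F2, F3}.
  R-α→F2 5, R-β→F2 27, R-γ→F2 14, R-δ→F3 2, R-ε→F2 5, R-ζ→F3 16, R-η→F2 1, R-θ→F3 1  ⇒ total 71.
Compare {F2, F4}: total 76.
Compare {F1, F3}: total 86.
No size-2 selection does better; minimum is 71.

71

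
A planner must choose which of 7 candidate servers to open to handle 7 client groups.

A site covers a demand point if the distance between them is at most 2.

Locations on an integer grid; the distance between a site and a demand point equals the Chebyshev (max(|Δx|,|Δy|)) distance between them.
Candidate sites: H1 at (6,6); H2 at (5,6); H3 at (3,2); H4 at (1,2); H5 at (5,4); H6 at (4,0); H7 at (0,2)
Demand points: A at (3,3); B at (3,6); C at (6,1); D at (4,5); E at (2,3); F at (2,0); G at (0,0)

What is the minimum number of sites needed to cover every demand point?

3

Coverage sets (demand points within 2 of each site):
  H1: {D}
  H2: {B, D}
  H3: {A, E, F}
  H4: {A, E, F, G}
  H5: {A, B, D}
  H6: {C, F}
  H7: {E, F, G}
No 2 sites suffice: every size-2 union leaves at least one demand point uncovered.
But {H2, H4, H6} covers everything, so the minimum is 3.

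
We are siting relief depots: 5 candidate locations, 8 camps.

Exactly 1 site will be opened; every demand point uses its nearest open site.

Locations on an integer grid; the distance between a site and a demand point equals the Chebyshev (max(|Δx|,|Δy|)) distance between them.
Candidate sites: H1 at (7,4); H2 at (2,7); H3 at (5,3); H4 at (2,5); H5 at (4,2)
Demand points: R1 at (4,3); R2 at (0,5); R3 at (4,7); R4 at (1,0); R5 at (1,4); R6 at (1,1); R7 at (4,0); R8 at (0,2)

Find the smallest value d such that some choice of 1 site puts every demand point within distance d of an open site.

5

Open {H3}.
  Farthest demand point is R2 at distance 5 (to H3); all others are ≤ 5.
With {H4} the worst case is 5.
With {H5} the worst case is 5.
No size-1 selection achieves below 5.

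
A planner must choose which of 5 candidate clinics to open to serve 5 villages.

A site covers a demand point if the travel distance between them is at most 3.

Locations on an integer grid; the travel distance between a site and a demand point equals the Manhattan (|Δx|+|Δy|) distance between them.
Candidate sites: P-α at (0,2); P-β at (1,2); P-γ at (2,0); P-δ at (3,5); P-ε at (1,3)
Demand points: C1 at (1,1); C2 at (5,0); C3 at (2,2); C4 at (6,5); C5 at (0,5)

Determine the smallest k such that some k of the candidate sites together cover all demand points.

Coverage sets (demand points within 3 of each site):
  P-α: {C1, C3, C5}
  P-β: {C1, C3}
  P-γ: {C1, C2, C3}
  P-δ: {C4, C5}
  P-ε: {C1, C3, C5}
No single site covers all 5 demand points.
But {P-γ, P-δ} covers everything, so the minimum is 2.

2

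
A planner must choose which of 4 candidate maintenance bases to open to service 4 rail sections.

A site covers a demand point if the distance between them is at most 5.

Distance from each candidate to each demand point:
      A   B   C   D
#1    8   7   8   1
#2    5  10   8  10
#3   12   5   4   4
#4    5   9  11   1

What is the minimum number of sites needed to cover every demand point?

2

Coverage sets (demand points within 5 of each site):
  #1: {D}
  #2: {A}
  #3: {B, C, D}
  #4: {A, D}
No single site covers all 4 demand points.
But {#2, #3} covers everything, so the minimum is 2.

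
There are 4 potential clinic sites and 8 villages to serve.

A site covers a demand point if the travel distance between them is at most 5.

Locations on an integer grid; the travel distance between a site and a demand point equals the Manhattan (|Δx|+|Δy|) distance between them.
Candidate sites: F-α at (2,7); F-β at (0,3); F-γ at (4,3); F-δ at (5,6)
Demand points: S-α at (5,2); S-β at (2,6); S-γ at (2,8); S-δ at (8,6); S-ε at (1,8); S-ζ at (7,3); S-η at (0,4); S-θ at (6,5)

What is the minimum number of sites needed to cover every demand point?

2

Coverage sets (demand points within 5 of each site):
  F-α: {S-β, S-γ, S-ε, S-η}
  F-β: {S-β, S-η}
  F-γ: {S-α, S-β, S-ζ, S-η, S-θ}
  F-δ: {S-α, S-β, S-γ, S-δ, S-ζ, S-θ}
No single site covers all 8 demand points.
But {F-α, F-δ} covers everything, so the minimum is 2.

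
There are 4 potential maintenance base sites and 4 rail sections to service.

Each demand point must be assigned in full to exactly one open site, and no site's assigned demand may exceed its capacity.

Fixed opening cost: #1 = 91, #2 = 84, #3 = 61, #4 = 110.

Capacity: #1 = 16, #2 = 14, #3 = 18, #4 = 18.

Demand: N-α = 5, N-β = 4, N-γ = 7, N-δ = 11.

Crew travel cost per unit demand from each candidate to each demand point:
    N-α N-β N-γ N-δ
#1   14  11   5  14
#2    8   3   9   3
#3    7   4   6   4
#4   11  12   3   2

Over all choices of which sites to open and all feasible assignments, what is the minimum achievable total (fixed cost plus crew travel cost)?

265

Open {#3, #4}; cheapest assignment that respects the capacities:
  #3 (cap 18, load 9): N-α, N-β — cost 5×7 + 4×4 = 51
  #4 (cap 18, load 18): N-γ, N-δ — cost 7×3 + 11×2 = 43
  Shipping 94, fixed 171 → total 265.
  Any other capacity-feasible assignment to {#3, #4} ships for at least 94.
Compare {#2, #3}: its best feasible assignment gives total 271.
Compare {#2, #4}: its best feasible assignment gives total 289.
Every other set of open sites that can feasibly serve all demand totals ≥ 271 even under its best assignment. Minimum: 265.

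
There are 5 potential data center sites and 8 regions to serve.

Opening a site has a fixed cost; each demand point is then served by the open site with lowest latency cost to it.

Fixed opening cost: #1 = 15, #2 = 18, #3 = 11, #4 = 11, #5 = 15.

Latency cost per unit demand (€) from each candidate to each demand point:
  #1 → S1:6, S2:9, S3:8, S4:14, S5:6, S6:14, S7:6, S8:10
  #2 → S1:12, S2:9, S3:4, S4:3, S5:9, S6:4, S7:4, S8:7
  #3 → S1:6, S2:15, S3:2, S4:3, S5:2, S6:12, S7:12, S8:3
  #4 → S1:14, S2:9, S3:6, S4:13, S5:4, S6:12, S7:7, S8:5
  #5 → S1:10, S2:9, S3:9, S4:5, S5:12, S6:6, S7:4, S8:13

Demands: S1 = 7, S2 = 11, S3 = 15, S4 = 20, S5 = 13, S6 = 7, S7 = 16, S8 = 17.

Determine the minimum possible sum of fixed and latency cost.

Open {#2, #3}: assign each demand point to its cheapest open site.
  S1→#3 7×6=42, S2→#2 11×9=99, S3→#3 15×2=30, S4→#2 20×3=60, S5→#3 13×2=26, S6→#2 7×4=28, S7→#2 16×4=64, S8→#3 17×3=51
  latency cost 400, fixed 29 → total 429.
Compare {#3, #5}: latency cost 414 + fixed 26 = 440.
Compare {#2, #3, #4}: latency cost 400 + fixed 40 = 440.
Compare {#1, #2, #3}: latency cost 400 + fixed 44 = 444.
All other subsets cost ≥ 440. Minimum total cost: 429.

429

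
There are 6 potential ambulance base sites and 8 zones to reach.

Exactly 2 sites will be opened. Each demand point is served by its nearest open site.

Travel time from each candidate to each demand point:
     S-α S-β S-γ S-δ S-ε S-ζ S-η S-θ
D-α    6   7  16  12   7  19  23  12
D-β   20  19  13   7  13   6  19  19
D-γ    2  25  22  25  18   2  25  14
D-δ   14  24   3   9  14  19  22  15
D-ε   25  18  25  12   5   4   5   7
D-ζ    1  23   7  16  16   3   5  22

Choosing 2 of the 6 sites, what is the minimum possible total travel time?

54

Open {D-α, D-ζ}.
  S-α→D-ζ 1, S-β→D-α 7, S-γ→D-ζ 7, S-δ→D-α 12, S-ε→D-α 7, S-ζ→D-ζ 3, S-η→D-ζ 5, S-θ→D-α 12  ⇒ total 54.
Compare {D-ε, D-ζ}: total 58.
Compare {D-α, D-ε}: total 62.
No size-2 selection does better; minimum is 54.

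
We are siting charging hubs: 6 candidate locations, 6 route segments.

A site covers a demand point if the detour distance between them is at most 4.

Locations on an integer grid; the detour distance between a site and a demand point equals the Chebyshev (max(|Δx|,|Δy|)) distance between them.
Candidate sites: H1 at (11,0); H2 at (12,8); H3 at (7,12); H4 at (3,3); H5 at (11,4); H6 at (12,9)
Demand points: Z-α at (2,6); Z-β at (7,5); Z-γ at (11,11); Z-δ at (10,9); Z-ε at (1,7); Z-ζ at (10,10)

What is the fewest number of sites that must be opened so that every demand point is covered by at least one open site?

2

Coverage sets (demand points within 4 of each site):
  H1: {}
  H2: {Z-γ, Z-δ, Z-ζ}
  H3: {Z-γ, Z-δ, Z-ζ}
  H4: {Z-α, Z-β, Z-ε}
  H5: {Z-β}
  H6: {Z-γ, Z-δ, Z-ζ}
No single site covers all 6 demand points.
But {H2, H4} covers everything, so the minimum is 2.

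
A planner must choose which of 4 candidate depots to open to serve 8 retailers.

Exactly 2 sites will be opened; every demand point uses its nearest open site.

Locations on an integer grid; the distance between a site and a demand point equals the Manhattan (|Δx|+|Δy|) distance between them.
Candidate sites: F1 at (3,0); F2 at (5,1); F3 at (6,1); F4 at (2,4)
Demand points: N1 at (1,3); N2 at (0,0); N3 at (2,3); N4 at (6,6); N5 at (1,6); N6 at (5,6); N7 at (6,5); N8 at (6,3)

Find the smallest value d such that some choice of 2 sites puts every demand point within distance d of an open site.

Open {F1, F4}.
  Farthest demand point is N4 at distance 6 (to F4); all others are ≤ 6.
With {F2, F4} the worst case is 6.
With {F3, F4} the worst case is 6.
No size-2 selection achieves below 6.

6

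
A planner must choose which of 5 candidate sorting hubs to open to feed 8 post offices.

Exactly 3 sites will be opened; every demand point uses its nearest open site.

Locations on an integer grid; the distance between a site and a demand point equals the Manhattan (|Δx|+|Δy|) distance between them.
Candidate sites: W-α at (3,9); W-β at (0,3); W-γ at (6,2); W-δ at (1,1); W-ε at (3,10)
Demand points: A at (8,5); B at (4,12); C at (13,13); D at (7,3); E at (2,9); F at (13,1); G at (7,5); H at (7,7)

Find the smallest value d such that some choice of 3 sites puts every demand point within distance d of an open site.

13

Open {W-α, W-γ, W-ε}.
  Farthest demand point is C at distance 13 (to W-ε); all others are ≤ 13.
With {W-α, W-δ, W-ε} the worst case is 13.
With {W-β, W-γ, W-ε} the worst case is 13.
No size-3 selection achieves below 13.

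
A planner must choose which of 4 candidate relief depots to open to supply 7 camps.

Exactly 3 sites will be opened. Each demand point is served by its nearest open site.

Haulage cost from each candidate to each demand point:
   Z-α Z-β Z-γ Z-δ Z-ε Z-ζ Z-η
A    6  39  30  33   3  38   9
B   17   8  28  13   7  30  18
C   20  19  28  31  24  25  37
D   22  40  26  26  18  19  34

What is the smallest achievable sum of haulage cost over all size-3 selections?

84

Open {A, B, D}.
  Z-α→A 6, Z-β→B 8, Z-γ→D 26, Z-δ→B 13, Z-ε→A 3, Z-ζ→D 19, Z-η→A 9  ⇒ total 84.
Compare {A, B, C}: total 92.
Compare {A, C, D}: total 108.
No size-3 selection does better; minimum is 84.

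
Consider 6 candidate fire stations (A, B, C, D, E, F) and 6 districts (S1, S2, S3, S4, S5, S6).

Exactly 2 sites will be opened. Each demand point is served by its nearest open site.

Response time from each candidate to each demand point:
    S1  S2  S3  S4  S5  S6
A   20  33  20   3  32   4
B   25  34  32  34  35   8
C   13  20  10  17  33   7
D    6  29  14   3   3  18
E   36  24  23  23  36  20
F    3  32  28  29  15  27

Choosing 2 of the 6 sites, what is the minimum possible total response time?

Open {C, D}.
  S1→D 6, S2→C 20, S3→C 10, S4→D 3, S5→D 3, S6→C 7  ⇒ total 49.
Compare {A, D}: total 59.
Compare {B, D}: total 63.
No size-2 selection does better; minimum is 49.

49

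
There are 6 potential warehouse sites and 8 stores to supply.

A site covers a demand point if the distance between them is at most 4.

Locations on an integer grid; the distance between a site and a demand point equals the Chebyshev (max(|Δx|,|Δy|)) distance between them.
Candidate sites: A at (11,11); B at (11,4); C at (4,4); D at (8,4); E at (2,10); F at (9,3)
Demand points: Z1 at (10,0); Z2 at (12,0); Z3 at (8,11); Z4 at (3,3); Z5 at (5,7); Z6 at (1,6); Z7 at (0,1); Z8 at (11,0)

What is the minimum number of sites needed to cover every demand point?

3

Coverage sets (demand points within 4 of each site):
  A: {Z3}
  B: {Z1, Z2, Z8}
  C: {Z4, Z5, Z6, Z7}
  D: {Z1, Z2, Z5, Z8}
  E: {Z5, Z6}
  F: {Z1, Z2, Z5, Z8}
No 2 sites suffice: every size-2 union leaves at least one demand point uncovered.
But {A, B, C} covers everything, so the minimum is 3.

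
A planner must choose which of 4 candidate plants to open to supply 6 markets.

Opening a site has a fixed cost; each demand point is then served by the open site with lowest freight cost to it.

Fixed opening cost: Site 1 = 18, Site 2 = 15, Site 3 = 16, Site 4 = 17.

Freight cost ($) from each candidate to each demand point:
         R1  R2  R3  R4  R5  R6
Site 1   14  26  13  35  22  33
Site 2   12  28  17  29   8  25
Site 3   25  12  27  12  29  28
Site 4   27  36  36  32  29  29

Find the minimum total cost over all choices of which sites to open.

Open {Site 2, Site 3}: assign each demand point to its cheapest open site.
  R1→Site 2 12, R2→Site 3 12, R3→Site 2 17, R4→Site 3 12, R5→Site 2 8, R6→Site 2 25
  freight cost 86, fixed 31 → total 117.
Compare {Site 1, Site 2, Site 3}: freight cost 82 + fixed 49 = 131.
Compare {Site 2}: freight cost 119 + fixed 15 = 134.
Compare {Site 2, Site 3, Site 4}: freight cost 86 + fixed 48 = 134.
All other subsets cost ≥ 131. Minimum total cost: 117.

117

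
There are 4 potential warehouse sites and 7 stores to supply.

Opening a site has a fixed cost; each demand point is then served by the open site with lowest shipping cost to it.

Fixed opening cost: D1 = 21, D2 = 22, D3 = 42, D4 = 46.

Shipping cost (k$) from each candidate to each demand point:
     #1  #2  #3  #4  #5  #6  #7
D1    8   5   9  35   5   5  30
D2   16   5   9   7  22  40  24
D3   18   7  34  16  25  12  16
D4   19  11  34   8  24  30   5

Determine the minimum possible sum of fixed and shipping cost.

Open {D1, D2}: assign each demand point to its cheapest open site.
  #1→D1 8, #2→D1 5, #3→D1 9, #4→D2 7, #5→D1 5, #6→D1 5, #7→D2 24
  shipping cost 63, fixed 43 → total 106.
Compare {D1, D4}: shipping cost 45 + fixed 67 = 112.
Compare {D1}: shipping cost 97 + fixed 21 = 118.
Compare {D1, D3}: shipping cost 64 + fixed 63 = 127.
All other subsets cost ≥ 112. Minimum total cost: 106.

106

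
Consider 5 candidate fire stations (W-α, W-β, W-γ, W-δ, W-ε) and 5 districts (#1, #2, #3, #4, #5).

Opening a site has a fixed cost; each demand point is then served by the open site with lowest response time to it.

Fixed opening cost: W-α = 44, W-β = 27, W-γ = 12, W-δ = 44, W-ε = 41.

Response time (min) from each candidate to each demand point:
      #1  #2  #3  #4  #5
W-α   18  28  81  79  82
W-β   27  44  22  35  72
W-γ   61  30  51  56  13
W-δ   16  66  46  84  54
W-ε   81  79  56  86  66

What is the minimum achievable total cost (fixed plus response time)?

Open {W-β, W-γ}: assign each demand point to its cheapest open site.
  #1→W-β 27, #2→W-γ 30, #3→W-β 22, #4→W-β 35, #5→W-γ 13
  response time 127, fixed 39 → total 166.
Compare {W-α, W-β, W-γ}: response time 116 + fixed 83 = 199.
Compare {W-β, W-γ, W-δ}: response time 116 + fixed 83 = 199.
Compare {W-β, W-γ, W-ε}: response time 127 + fixed 80 = 207.
All other subsets cost ≥ 199. Minimum total cost: 166.

166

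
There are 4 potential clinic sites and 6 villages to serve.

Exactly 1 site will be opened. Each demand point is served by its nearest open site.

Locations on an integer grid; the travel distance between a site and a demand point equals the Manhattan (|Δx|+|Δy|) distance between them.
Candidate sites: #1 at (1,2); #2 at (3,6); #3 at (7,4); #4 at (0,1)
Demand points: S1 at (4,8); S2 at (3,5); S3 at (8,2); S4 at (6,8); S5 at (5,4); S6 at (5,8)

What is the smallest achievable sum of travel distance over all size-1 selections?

Open {#2}.
  S1→#2 3, S2→#2 1, S3→#2 9, S4→#2 5, S5→#2 4, S6→#2 4  ⇒ total 26.
Compare {#3}: total 28.
Compare {#1}: total 48.
No size-1 selection does better; minimum is 26.

26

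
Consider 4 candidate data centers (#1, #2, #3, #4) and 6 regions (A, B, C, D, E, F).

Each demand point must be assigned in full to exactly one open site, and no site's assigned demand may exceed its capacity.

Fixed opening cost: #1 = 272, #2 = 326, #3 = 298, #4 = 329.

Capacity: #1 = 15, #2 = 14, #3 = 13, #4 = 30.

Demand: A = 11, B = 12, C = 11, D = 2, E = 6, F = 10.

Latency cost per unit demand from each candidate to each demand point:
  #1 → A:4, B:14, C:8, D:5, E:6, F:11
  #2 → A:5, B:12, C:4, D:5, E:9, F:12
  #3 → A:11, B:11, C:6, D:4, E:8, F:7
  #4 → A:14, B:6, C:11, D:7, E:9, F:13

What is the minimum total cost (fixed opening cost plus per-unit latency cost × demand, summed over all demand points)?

Open {#1, #3, #4}; cheapest assignment that respects the capacities:
  #1 (cap 15, load 11): A — cost 11×4 = 44
  #3 (cap 13, load 12): D, F — cost 2×4 + 10×7 = 78
  #4 (cap 30, load 29): B, C, E — cost 12×6 + 11×11 + 6×9 = 247
  Shipping 369, fixed 899 → total 1268.
  Any other capacity-feasible assignment to {#1, #3, #4} ships for at least 369.
Compare {#1, #2, #4}: its best feasible assignment gives total 1281.
Compare {#2, #3, #4}: its best feasible assignment gives total 1333.
Every other set of open sites that can feasibly serve all demand totals ≥ 1281 even under its best assignment. Minimum: 1268.

1268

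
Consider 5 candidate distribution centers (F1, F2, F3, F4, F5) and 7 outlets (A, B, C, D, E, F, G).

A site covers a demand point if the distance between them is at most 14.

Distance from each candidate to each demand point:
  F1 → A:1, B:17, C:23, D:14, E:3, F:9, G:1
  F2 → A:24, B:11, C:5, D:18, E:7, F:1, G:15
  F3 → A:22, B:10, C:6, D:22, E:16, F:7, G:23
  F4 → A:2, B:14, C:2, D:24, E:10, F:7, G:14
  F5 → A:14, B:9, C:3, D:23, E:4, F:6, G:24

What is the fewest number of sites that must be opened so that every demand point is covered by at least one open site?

2

Coverage sets (demand points within 14 of each site):
  F1: {A, D, E, F, G}
  F2: {B, C, E, F}
  F3: {B, C, F}
  F4: {A, B, C, E, F, G}
  F5: {A, B, C, E, F}
No single site covers all 7 demand points.
But {F1, F2} covers everything, so the minimum is 2.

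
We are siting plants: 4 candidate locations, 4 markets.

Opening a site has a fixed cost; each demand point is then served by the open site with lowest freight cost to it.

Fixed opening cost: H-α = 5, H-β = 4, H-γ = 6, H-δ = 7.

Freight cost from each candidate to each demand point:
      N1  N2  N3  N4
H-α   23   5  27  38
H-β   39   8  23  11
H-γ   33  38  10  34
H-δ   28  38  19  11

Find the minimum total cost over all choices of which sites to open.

64

Open {H-α, H-β, H-γ}: assign each demand point to its cheapest open site.
  N1→H-α 23, N2→H-α 5, N3→H-γ 10, N4→H-β 11
  freight cost 49, fixed 15 → total 64.
Compare {H-α, H-γ, H-δ}: freight cost 49 + fixed 18 = 67.
Compare {H-α, H-δ}: freight cost 58 + fixed 12 = 70.
Compare {H-α, H-β}: freight cost 62 + fixed 9 = 71.
All other subsets cost ≥ 67. Minimum total cost: 64.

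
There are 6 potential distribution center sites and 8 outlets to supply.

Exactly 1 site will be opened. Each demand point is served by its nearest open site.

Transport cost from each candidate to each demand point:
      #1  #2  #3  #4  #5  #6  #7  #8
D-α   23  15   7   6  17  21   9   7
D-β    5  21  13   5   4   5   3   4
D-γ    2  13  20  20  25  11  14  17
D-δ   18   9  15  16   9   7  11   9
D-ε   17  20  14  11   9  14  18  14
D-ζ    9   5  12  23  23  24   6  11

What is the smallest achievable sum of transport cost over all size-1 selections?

Open {D-β}.
  #1→D-β 5, #2→D-β 21, #3→D-β 13, #4→D-β 5, #5→D-β 4, #6→D-β 5, #7→D-β 3, #8→D-β 4  ⇒ total 60.
Compare {D-δ}: total 94.
Compare {D-α}: total 105.
No size-1 selection does better; minimum is 60.

60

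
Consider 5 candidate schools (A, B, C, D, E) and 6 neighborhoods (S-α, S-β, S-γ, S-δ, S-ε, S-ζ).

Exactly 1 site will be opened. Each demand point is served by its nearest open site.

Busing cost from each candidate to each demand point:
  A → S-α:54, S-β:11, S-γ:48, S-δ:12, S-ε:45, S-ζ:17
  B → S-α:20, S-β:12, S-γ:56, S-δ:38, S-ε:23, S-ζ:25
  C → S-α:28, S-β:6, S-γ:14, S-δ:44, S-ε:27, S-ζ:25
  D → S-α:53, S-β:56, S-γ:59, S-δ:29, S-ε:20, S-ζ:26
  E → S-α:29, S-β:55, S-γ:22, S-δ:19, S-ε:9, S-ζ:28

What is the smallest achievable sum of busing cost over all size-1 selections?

144

Open {C}.
  S-α→C 28, S-β→C 6, S-γ→C 14, S-δ→C 44, S-ε→C 27, S-ζ→C 25  ⇒ total 144.
Compare {E}: total 162.
Compare {B}: total 174.
No size-1 selection does better; minimum is 144.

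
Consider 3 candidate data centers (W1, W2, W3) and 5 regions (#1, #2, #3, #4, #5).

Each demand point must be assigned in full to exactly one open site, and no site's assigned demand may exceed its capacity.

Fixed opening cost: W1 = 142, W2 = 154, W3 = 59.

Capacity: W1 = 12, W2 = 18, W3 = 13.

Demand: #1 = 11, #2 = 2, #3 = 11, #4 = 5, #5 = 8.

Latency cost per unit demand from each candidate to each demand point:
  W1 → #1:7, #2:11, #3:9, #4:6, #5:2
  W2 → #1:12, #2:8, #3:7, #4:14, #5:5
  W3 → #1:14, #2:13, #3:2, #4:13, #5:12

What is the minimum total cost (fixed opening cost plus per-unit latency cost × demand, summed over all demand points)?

580

Open {W1, W2, W3}; cheapest assignment that respects the capacities:
  W1 (cap 12, load 11): #1 — cost 11×7 = 77
  W2 (cap 18, load 15): #2, #4, #5 — cost 2×8 + 5×14 + 8×5 = 126
  W3 (cap 13, load 11): #3 — cost 11×2 = 22
  Shipping 225, fixed 355 → total 580.
  Any other capacity-feasible assignment to {W1, W2, W3} ships for at least 225.
Total demand is 37 and no other set of sites has combined capacity ≥ 37, so {W1, W2, W3} is the only feasible choice of open sites. Minimum: 580.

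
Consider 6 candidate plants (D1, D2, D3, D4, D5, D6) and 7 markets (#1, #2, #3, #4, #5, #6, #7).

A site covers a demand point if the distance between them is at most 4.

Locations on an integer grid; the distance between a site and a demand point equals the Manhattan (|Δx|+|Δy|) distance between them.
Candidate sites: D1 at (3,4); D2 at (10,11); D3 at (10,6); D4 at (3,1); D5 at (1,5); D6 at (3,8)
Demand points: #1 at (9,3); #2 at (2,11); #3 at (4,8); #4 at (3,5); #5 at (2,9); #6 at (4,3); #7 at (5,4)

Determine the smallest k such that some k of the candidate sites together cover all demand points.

3

Coverage sets (demand points within 4 of each site):
  D1: {#4, #6, #7}
  D2: {}
  D3: {#1}
  D4: {#4, #6}
  D5: {#4}
  D6: {#2, #3, #4, #5}
No 2 sites suffice: every size-2 union leaves at least one demand point uncovered.
But {D1, D3, D6} covers everything, so the minimum is 3.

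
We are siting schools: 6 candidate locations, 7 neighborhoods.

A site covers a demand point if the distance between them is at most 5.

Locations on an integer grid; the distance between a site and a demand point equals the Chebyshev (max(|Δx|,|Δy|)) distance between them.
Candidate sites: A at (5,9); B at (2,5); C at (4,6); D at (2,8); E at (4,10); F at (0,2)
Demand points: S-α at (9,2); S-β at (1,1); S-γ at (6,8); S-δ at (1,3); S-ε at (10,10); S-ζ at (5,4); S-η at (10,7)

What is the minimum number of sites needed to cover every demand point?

Coverage sets (demand points within 5 of each site):
  A: {S-γ, S-ε, S-ζ, S-η}
  B: {S-β, S-γ, S-δ, S-ζ}
  C: {S-α, S-β, S-γ, S-δ, S-ζ}
  D: {S-γ, S-δ, S-ζ}
  E: {S-γ}
  F: {S-β, S-δ, S-ζ}
No single site covers all 7 demand points.
But {A, C} covers everything, so the minimum is 2.

2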